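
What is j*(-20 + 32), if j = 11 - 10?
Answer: 12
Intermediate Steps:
j = 1
j*(-20 + 32) = 1*(-20 + 32) = 1*12 = 12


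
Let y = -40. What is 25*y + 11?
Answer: -989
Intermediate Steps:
25*y + 11 = 25*(-40) + 11 = -1000 + 11 = -989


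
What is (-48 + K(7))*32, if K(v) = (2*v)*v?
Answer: 1600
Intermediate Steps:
K(v) = 2*v²
(-48 + K(7))*32 = (-48 + 2*7²)*32 = (-48 + 2*49)*32 = (-48 + 98)*32 = 50*32 = 1600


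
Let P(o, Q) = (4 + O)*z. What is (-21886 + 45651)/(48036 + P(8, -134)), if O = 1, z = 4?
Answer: 23765/48056 ≈ 0.49453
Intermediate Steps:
P(o, Q) = 20 (P(o, Q) = (4 + 1)*4 = 5*4 = 20)
(-21886 + 45651)/(48036 + P(8, -134)) = (-21886 + 45651)/(48036 + 20) = 23765/48056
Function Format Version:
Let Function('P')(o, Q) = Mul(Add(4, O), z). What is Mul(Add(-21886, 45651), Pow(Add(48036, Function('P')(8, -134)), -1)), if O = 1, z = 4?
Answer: Rational(23765, 48056) ≈ 0.49453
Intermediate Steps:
Function('P')(o, Q) = 20 (Function('P')(o, Q) = Mul(Add(4, 1), 4) = Mul(5, 4) = 20)
Mul(Add(-21886, 45651), Pow(Add(48036, Function('P')(8, -134)), -1)) = Mul(Add(-21886, 45651), Pow(Add(48036, 20), -1)) = Mul(23765, Pow(48056, -1)) = Mul(23765, Rational(1, 48056)) = Rational(23765, 48056)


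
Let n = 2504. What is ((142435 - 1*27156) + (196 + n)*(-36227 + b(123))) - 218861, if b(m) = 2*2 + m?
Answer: -97573582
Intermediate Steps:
b(m) = 4 + m
((142435 - 1*27156) + (196 + n)*(-36227 + b(123))) - 218861 = ((142435 - 1*27156) + (196 + 2504)*(-36227 + (4 + 123))) - 218861 = ((142435 - 27156) + 2700*(-36227 + 127)) - 218861 = (115279 + 2700*(-36100)) - 218861 = (115279 - 97470000) - 218861 = -97354721 - 218861 = -97573582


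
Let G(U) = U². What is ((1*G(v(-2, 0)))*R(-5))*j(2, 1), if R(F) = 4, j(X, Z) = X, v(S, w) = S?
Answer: 32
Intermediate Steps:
((1*G(v(-2, 0)))*R(-5))*j(2, 1) = ((1*(-2)²)*4)*2 = ((1*4)*4)*2 = (4*4)*2 = 16*2 = 32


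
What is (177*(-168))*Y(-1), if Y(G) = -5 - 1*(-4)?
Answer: 29736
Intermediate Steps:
Y(G) = -1 (Y(G) = -5 + 4 = -1)
(177*(-168))*Y(-1) = (177*(-168))*(-1) = -29736*(-1) = 29736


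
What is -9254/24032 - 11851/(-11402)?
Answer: 44822281/68503216 ≈ 0.65431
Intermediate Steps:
-9254/24032 - 11851/(-11402) = -9254*1/24032 - 11851*(-1/11402) = -4627/12016 + 11851/11402 = 44822281/68503216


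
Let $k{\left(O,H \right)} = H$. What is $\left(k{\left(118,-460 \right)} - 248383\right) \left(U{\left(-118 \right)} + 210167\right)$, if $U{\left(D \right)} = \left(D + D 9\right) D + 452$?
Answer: $-87059963137$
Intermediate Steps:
$U{\left(D \right)} = 452 + 10 D^{2}$ ($U{\left(D \right)} = \left(D + 9 D\right) D + 452 = 10 D D + 452 = 10 D^{2} + 452 = 452 + 10 D^{2}$)
$\left(k{\left(118,-460 \right)} - 248383\right) \left(U{\left(-118 \right)} + 210167\right) = \left(-460 - 248383\right) \left(\left(452 + 10 \left(-118\right)^{2}\right) + 210167\right) = - 248843 \left(\left(452 + 10 \cdot 13924\right) + 210167\right) = - 248843 \left(\left(452 + 139240\right) + 210167\right) = - 248843 \left(139692 + 210167\right) = \left(-248843\right) 349859 = -87059963137$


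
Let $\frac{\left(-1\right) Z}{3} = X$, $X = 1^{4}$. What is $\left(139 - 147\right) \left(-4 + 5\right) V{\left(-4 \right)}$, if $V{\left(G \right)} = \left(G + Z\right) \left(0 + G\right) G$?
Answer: $896$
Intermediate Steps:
$X = 1$
$Z = -3$ ($Z = \left(-3\right) 1 = -3$)
$V{\left(G \right)} = G^{2} \left(-3 + G\right)$ ($V{\left(G \right)} = \left(G - 3\right) \left(0 + G\right) G = \left(-3 + G\right) G G = G \left(-3 + G\right) G = G^{2} \left(-3 + G\right)$)
$\left(139 - 147\right) \left(-4 + 5\right) V{\left(-4 \right)} = \left(139 - 147\right) \left(-4 + 5\right) \left(-4\right)^{2} \left(-3 - 4\right) = - 8 \cdot 1 \cdot 16 \left(-7\right) = - 8 \cdot 1 \left(-112\right) = \left(-8\right) \left(-112\right) = 896$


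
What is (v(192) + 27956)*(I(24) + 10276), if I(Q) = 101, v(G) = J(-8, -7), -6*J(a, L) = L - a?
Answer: 580195365/2 ≈ 2.9010e+8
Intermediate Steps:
J(a, L) = -L/6 + a/6 (J(a, L) = -(L - a)/6 = -L/6 + a/6)
v(G) = -1/6 (v(G) = -1/6*(-7) + (1/6)*(-8) = 7/6 - 4/3 = -1/6)
(v(192) + 27956)*(I(24) + 10276) = (-1/6 + 27956)*(101 + 10276) = (167735/6)*10377 = 580195365/2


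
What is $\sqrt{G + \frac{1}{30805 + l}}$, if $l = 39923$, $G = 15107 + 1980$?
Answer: $\frac{\sqrt{21369215736834}}{35364} \approx 130.72$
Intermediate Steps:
$G = 17087$
$\sqrt{G + \frac{1}{30805 + l}} = \sqrt{17087 + \frac{1}{30805 + 39923}} = \sqrt{17087 + \frac{1}{70728}} = \sqrt{\frac{1208529337}{70728}} = \frac{\sqrt{21369215736834}}{35364}$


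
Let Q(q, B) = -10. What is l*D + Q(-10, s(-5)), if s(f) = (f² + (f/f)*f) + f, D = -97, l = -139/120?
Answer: 12283/120 ≈ 102.36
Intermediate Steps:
l = -139/120 (l = -139*1/120 = -139/120 ≈ -1.1583)
s(f) = f² + 2*f (s(f) = (f² + 1*f) + f = (f² + f) + f = (f + f²) + f = f² + 2*f)
l*D + Q(-10, s(-5)) = -139/120*(-97) - 10 = 13483/120 - 10 = 12283/120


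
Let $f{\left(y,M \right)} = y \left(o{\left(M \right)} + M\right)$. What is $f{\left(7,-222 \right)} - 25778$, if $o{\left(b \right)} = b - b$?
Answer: $-27332$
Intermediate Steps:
$o{\left(b \right)} = 0$
$f{\left(y,M \right)} = M y$ ($f{\left(y,M \right)} = y \left(0 + M\right) = y M = M y$)
$f{\left(7,-222 \right)} - 25778 = \left(-222\right) 7 - 25778 = -1554 - 25778 = -27332$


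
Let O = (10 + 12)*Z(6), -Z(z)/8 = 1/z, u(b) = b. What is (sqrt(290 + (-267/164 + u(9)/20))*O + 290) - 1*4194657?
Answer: -4194367 - 44*sqrt(48550970)/615 ≈ -4.1949e+6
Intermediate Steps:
Z(z) = -8/z
O = -88/3 (O = (10 + 12)*(-8/6) = 22*(-8*1/6) = 22*(-4/3) = -88/3 ≈ -29.333)
(sqrt(290 + (-267/164 + u(9)/20))*O + 290) - 1*4194657 = (sqrt(290 + (-267/164 + 9/20))*(-88/3) + 290) - 1*4194657 = (sqrt(290 + (-267*1/164 + 9*(1/20)))*(-88/3) + 290) - 4194657 = (sqrt(290 + (-267/164 + 9/20))*(-88/3) + 290) - 4194657 = (sqrt(290 - 483/410)*(-88/3) + 290) - 4194657 = (sqrt(118417/410)*(-88/3) + 290) - 4194657 = ((sqrt(48550970)/410)*(-88/3) + 290) - 4194657 = (-44*sqrt(48550970)/615 + 290) - 4194657 = (290 - 44*sqrt(48550970)/615) - 4194657 = -4194367 - 44*sqrt(48550970)/615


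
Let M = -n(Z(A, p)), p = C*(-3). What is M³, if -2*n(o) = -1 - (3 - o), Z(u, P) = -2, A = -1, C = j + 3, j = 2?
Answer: -27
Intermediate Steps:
C = 5 (C = 2 + 3 = 5)
p = -15 (p = 5*(-3) = -15)
n(o) = 2 - o/2 (n(o) = -(-1 - (3 - o))/2 = -(-1 + (-3 + o))/2 = -(-4 + o)/2 = 2 - o/2)
M = -3 (M = -(2 - ½*(-2)) = -(2 + 1) = -1*3 = -3)
M³ = (-3)³ = -27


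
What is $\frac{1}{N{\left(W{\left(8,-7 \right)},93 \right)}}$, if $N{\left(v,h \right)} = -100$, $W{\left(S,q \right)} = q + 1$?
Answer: $- \frac{1}{100} \approx -0.01$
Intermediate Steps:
$W{\left(S,q \right)} = 1 + q$
$\frac{1}{N{\left(W{\left(8,-7 \right)},93 \right)}} = \frac{1}{-100} = - \frac{1}{100}$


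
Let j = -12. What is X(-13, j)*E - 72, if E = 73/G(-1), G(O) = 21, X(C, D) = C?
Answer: -2461/21 ≈ -117.19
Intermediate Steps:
E = 73/21 ≈ 3.4762
X(-13, j)*E - 72 = -13*73/21 - 72 = -949/21 - 72 = -2461/21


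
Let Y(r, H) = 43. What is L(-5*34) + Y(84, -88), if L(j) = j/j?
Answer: 44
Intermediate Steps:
L(j) = 1
L(-5*34) + Y(84, -88) = 1 + 43 = 44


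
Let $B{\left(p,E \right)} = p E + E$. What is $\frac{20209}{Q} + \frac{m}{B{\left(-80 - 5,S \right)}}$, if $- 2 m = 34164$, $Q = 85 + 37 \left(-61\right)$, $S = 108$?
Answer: $- \frac{677009}{91224} \approx -7.4214$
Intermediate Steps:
$B{\left(p,E \right)} = E + E p$ ($B{\left(p,E \right)} = E p + E = E + E p$)
$Q = -2172$ ($Q = 85 - 2257 = -2172$)
$m = -17082$ ($m = \left(- \frac{1}{2}\right) 34164 = -17082$)
$\frac{20209}{Q} + \frac{m}{B{\left(-80 - 5,S \right)}} = \frac{20209}{-2172} - \frac{17082}{108 \left(1 - 85\right)} = 20209 \left(- \frac{1}{2172}\right) - \frac{17082}{108 \left(1 - 85\right)} = - \frac{20209}{2172} - \frac{17082}{108 \left(-84\right)} = - \frac{20209}{2172} - \frac{17082}{-9072} = - \frac{20209}{2172} - - \frac{949}{504} = - \frac{20209}{2172} + \frac{949}{504} = - \frac{677009}{91224}$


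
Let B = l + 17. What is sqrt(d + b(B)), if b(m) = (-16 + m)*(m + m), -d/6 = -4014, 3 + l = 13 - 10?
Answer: sqrt(24118) ≈ 155.30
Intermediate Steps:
l = 0 (l = -3 + (13 - 10) = -3 + 3 = 0)
d = 24084 (d = -6*(-4014) = 24084)
B = 17 (B = 0 + 17 = 17)
b(m) = 2*m*(-16 + m) (b(m) = (-16 + m)*(2*m) = 2*m*(-16 + m))
sqrt(d + b(B)) = sqrt(24084 + 2*17*(-16 + 17)) = sqrt(24084 + 2*17*1) = sqrt(24084 + 34) = sqrt(24118)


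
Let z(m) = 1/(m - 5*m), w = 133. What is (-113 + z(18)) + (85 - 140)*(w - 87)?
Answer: -190297/72 ≈ -2643.0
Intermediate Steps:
z(m) = -1/(4*m) (z(m) = 1/(-4*m) = -1/(4*m))
(-113 + z(18)) + (85 - 140)*(w - 87) = (-113 - 1/4/18) + (85 - 140)*(133 - 87) = (-113 - 1/4*1/18) - 55*46 = (-113 - 1/72) - 2530 = -8137/72 - 2530 = -190297/72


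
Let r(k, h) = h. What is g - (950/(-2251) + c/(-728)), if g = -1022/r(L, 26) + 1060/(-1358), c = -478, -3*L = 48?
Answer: -35217459/873388 ≈ -40.323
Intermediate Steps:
L = -16 (L = -⅓*48 = -16)
g = -353859/8827 (g = -1022/26 + 1060/(-1358) = -1022*1/26 + 1060*(-1/1358) = -511/13 - 530/679 = -353859/8827 ≈ -40.088)
g - (950/(-2251) + c/(-728)) = -353859/8827 - (950/(-2251) - 478/(-728)) = -353859/8827 - (950*(-1/2251) - 478*(-1/728)) = -353859/8827 - (-950/2251 + 239/364) = -353859/8827 - 1*192189/819364 = -353859/8827 - 192189/819364 = -35217459/873388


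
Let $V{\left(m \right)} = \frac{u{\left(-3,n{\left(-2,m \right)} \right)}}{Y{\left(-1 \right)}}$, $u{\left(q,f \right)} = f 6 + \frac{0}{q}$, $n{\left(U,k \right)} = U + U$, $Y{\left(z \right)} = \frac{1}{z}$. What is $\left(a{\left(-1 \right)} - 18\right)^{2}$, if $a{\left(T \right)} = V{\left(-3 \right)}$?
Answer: $36$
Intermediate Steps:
$n{\left(U,k \right)} = 2 U$
$u{\left(q,f \right)} = 6 f$ ($u{\left(q,f \right)} = 6 f + 0 = 6 f$)
$V{\left(m \right)} = 24$ ($V{\left(m \right)} = \frac{6 \cdot 2 \left(-2\right)}{\frac{1}{-1}} = \frac{6 \left(-4\right)}{-1} = \left(-24\right) \left(-1\right) = 24$)
$a{\left(T \right)} = 24$
$\left(a{\left(-1 \right)} - 18\right)^{2} = \left(24 - 18\right)^{2} = 6^{2} = 36$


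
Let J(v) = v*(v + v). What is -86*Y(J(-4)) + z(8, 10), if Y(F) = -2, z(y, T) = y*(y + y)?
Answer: 300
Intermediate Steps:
J(v) = 2*v² (J(v) = v*(2*v) = 2*v²)
z(y, T) = 2*y² (z(y, T) = y*(2*y) = 2*y²)
-86*Y(J(-4)) + z(8, 10) = -86*(-2) + 2*8² = 172 + 2*64 = 172 + 128 = 300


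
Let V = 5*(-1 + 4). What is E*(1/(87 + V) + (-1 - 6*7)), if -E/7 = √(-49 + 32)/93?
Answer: 30695*I*√17/9486 ≈ 13.342*I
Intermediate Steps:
V = 15 (V = 5*3 = 15)
E = -7*I*√17/93 (E = -7*√(-49 + 32)/93 = -7*√(-17)/93 = -7*I*√17/93 ≈ -0.31034*I)
E*(1/(87 + V) + (-1 - 6*7)) = (-7*I*√17/93)*(1/(87 + 15) + (-1 - 6*7)) = (-7*I*√17/93)*(1/102 + (-1 - 42)) = (-7*I*√17/93)*(1/102 - 43) = -7*I*√17/93*(-4385/102) = 30695*I*√17/9486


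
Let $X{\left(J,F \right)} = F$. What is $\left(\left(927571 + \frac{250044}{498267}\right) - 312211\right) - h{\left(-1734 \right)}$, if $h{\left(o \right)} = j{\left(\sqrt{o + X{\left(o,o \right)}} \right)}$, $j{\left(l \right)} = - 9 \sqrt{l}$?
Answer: $\frac{102204610388}{166089} + 9 \sqrt[4]{-3} \sqrt{34} \approx 6.1541 \cdot 10^{5} + 48.837 i$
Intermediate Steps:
$h{\left(o \right)} = - 9 \sqrt[4]{2} \sqrt[4]{o}$ ($h{\left(o \right)} = - 9 \sqrt{\sqrt{o + o}} = - 9 \sqrt{\sqrt{2 o}} = - 9 \sqrt{\sqrt{2} \sqrt{o}} = - 9 \sqrt[4]{2} \sqrt[4]{o}$)
$\left(\left(927571 + \frac{250044}{498267}\right) - 312211\right) - h{\left(-1734 \right)} = \left(\left(927571 + \frac{250044}{498267}\right) - 312211\right) - - 9 \sqrt[4]{2} \sqrt[4]{-1734} = \left(\left(927571 + 250044 \cdot \frac{1}{498267}\right) - 312211\right) - - 9 \sqrt[4]{2} \sqrt[4]{-6} \sqrt{17} = \left(\left(927571 + \frac{83348}{166089}\right) - 312211\right) - - 9 \sqrt[4]{-3} \sqrt{34} = \left(\frac{154059423167}{166089} - 312211\right) + 9 \sqrt[4]{-3} \sqrt{34} = \frac{102204610388}{166089} + 9 \sqrt[4]{-3} \sqrt{34}$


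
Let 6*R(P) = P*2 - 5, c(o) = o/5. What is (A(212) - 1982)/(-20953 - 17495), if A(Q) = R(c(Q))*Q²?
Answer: -1489433/96120 ≈ -15.496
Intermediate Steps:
c(o) = o/5 (c(o) = o*(⅕) = o/5)
R(P) = -⅚ + P/3 (R(P) = (P*2 - 5)/6 = (2*P - 5)/6 = (-5 + 2*P)/6 = -⅚ + P/3)
A(Q) = Q²*(-⅚ + Q/15) (A(Q) = (-⅚ + (Q/5)/3)*Q² = (-⅚ + Q/15)*Q² = Q²*(-⅚ + Q/15))
(A(212) - 1982)/(-20953 - 17495) = ((1/30)*212²*(-25 + 2*212) - 1982)/(-20953 - 17495) = ((1/30)*44944*(-25 + 424) - 1982)/(-38448) = ((1/30)*44944*399 - 1982)*(-1/38448) = (2988776/5 - 1982)*(-1/38448) = (2978866/5)*(-1/38448) = -1489433/96120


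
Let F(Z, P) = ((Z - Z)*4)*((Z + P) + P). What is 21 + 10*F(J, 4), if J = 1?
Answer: 21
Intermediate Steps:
F(Z, P) = 0 (F(Z, P) = (0*4)*((P + Z) + P) = 0*(Z + 2*P) = 0)
21 + 10*F(J, 4) = 21 + 10*0 = 21 + 0 = 21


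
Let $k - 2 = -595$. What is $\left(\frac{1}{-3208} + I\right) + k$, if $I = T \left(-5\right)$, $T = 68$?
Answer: $- \frac{2993065}{3208} \approx -933.0$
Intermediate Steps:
$k = -593$ ($k = 2 - 595 = -593$)
$I = -340$ ($I = 68 \left(-5\right) = -340$)
$\left(\frac{1}{-3208} + I\right) + k = \left(\frac{1}{-3208} - 340\right) - 593 = \left(- \frac{1}{3208} - 340\right) - 593 = - \frac{1090721}{3208} - 593 = - \frac{2993065}{3208}$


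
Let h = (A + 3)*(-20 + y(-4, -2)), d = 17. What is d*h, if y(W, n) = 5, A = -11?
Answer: 2040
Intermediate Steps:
h = 120 (h = (-11 + 3)*(-20 + 5) = -8*(-15) = 120)
d*h = 17*120 = 2040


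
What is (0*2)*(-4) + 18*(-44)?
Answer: -792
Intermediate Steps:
(0*2)*(-4) + 18*(-44) = 0*(-4) - 792 = 0 - 792 = -792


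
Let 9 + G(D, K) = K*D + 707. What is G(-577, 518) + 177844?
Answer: -120344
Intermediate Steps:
G(D, K) = 698 + D*K (G(D, K) = -9 + (K*D + 707) = -9 + (D*K + 707) = -9 + (707 + D*K) = 698 + D*K)
G(-577, 518) + 177844 = (698 - 577*518) + 177844 = (698 - 298886) + 177844 = -298188 + 177844 = -120344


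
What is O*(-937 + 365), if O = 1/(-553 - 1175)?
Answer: 143/432 ≈ 0.33102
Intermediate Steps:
O = -1/1728 (O = 1/(-1728) = -1/1728 ≈ -0.00057870)
O*(-937 + 365) = -(-937 + 365)/1728 = -1/1728*(-572) = 143/432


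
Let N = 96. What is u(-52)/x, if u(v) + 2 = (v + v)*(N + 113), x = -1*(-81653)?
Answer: -21738/81653 ≈ -0.26622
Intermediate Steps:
x = 81653
u(v) = -2 + 418*v (u(v) = -2 + (v + v)*(96 + 113) = -2 + (2*v)*209 = -2 + 418*v)
u(-52)/x = (-2 + 418*(-52))/81653 = (-2 - 21736)*(1/81653) = -21738*1/81653 = -21738/81653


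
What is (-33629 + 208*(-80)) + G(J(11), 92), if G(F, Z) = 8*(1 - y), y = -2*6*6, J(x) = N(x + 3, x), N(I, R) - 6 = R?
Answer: -49685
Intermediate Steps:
N(I, R) = 6 + R
J(x) = 6 + x
y = -72 (y = -12*6 = -72)
G(F, Z) = 584 (G(F, Z) = 8*(1 - 1*(-72)) = 8*(1 + 72) = 8*73 = 584)
(-33629 + 208*(-80)) + G(J(11), 92) = (-33629 + 208*(-80)) + 584 = (-33629 - 16640) + 584 = -50269 + 584 = -49685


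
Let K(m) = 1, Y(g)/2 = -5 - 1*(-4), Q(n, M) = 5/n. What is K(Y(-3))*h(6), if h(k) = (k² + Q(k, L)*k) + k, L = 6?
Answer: 47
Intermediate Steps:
Y(g) = -2 (Y(g) = 2*(-5 - 1*(-4)) = 2*(-5 + 4) = 2*(-1) = -2)
h(k) = 5 + k + k² (h(k) = (k² + (5/k)*k) + k = (k² + 5) + k = (5 + k²) + k = 5 + k + k²)
K(Y(-3))*h(6) = 1*(5 + 6*(1 + 6)) = 1*(5 + 6*7) = 1*(5 + 42) = 1*47 = 47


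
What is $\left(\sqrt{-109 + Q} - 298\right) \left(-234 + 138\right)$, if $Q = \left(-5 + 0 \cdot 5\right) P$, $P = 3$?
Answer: $28608 - 192 i \sqrt{31} \approx 28608.0 - 1069.0 i$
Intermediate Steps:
$Q = -15$ ($Q = \left(-5 + 0 \cdot 5\right) 3 = \left(-5 + 0\right) 3 = \left(-5\right) 3 = -15$)
$\left(\sqrt{-109 + Q} - 298\right) \left(-234 + 138\right) = \left(\sqrt{-109 - 15} - 298\right) \left(-234 + 138\right) = \left(\sqrt{-124} - 298\right) \left(-96\right) = \left(2 i \sqrt{31} - 298\right) \left(-96\right) = \left(-298 + 2 i \sqrt{31}\right) \left(-96\right) = 28608 - 192 i \sqrt{31}$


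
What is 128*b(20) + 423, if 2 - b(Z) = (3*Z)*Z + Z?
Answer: -155481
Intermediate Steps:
b(Z) = 2 - Z - 3*Z**2 (b(Z) = 2 - ((3*Z)*Z + Z) = 2 - (3*Z**2 + Z) = 2 - (Z + 3*Z**2) = 2 + (-Z - 3*Z**2) = 2 - Z - 3*Z**2)
128*b(20) + 423 = 128*(2 - 1*20 - 3*20**2) + 423 = 128*(2 - 20 - 3*400) + 423 = 128*(2 - 20 - 1200) + 423 = 128*(-1218) + 423 = -155904 + 423 = -155481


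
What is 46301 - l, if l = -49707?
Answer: 96008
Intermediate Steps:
46301 - l = 46301 - 1*(-49707) = 46301 + 49707 = 96008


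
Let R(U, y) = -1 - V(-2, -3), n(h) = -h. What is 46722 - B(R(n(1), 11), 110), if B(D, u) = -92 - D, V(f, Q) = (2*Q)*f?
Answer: 46801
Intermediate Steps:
V(f, Q) = 2*Q*f
R(U, y) = -13 (R(U, y) = -1 - 2*(-3)*(-2) = -1 - 1*12 = -1 - 12 = -13)
46722 - B(R(n(1), 11), 110) = 46722 - (-92 - 1*(-13)) = 46722 - (-92 + 13) = 46722 - 1*(-79) = 46722 + 79 = 46801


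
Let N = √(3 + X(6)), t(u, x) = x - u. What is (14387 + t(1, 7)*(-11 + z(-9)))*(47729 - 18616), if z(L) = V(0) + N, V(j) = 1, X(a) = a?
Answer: 417625985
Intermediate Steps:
N = 3 (N = √(3 + 6) = √9 = 3)
z(L) = 4 (z(L) = 1 + 3 = 4)
(14387 + t(1, 7)*(-11 + z(-9)))*(47729 - 18616) = (14387 + (7 - 1*1)*(-11 + 4))*(47729 - 18616) = (14387 + (7 - 1)*(-7))*29113 = (14387 + 6*(-7))*29113 = (14387 - 42)*29113 = 14345*29113 = 417625985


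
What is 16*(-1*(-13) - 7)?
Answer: 96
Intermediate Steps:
16*(-1*(-13) - 7) = 16*(13 - 7) = 16*6 = 96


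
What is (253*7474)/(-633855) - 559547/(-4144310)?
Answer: -1496379058027/525378323010 ≈ -2.8482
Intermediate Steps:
(253*7474)/(-633855) - 559547/(-4144310) = 1890922*(-1/633855) - 559547*(-1/4144310) = -1890922/633855 + 559547/4144310 = -1496379058027/525378323010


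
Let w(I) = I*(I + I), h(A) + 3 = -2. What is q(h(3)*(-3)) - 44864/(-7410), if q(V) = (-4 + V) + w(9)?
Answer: 663397/3705 ≈ 179.05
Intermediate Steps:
h(A) = -5 (h(A) = -3 - 2 = -5)
w(I) = 2*I² (w(I) = I*(2*I) = 2*I²)
q(V) = 158 + V (q(V) = (-4 + V) + 2*9² = (-4 + V) + 2*81 = (-4 + V) + 162 = 158 + V)
q(h(3)*(-3)) - 44864/(-7410) = (158 - 5*(-3)) - 44864/(-7410) = (158 + 15) - 44864*(-1)/7410 = 173 - 1*(-22432/3705) = 173 + 22432/3705 = 663397/3705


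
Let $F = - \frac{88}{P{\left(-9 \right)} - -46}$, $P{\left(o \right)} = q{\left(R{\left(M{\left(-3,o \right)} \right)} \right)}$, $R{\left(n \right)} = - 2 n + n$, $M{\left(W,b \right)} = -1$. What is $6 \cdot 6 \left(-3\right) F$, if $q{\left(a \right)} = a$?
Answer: $\frac{9504}{47} \approx 202.21$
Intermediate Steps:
$R{\left(n \right)} = - n$
$P{\left(o \right)} = 1$ ($P{\left(o \right)} = \left(-1\right) \left(-1\right) = 1$)
$F = - \frac{88}{47}$ ($F = - \frac{88}{1 - -46} = - \frac{88}{1 + 46} = - \frac{88}{47} \approx -1.8723$)
$6 \cdot 6 \left(-3\right) F = 6 \cdot 6 \left(-3\right) \left(- \frac{88}{47}\right) = 36 \left(-3\right) \left(- \frac{88}{47}\right) = \left(-108\right) \left(- \frac{88}{47}\right) = \frac{9504}{47}$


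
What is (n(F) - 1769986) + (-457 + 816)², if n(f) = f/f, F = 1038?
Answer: -1641104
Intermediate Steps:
n(f) = 1
(n(F) - 1769986) + (-457 + 816)² = (1 - 1769986) + (-457 + 816)² = -1769985 + 359² = -1769985 + 128881 = -1641104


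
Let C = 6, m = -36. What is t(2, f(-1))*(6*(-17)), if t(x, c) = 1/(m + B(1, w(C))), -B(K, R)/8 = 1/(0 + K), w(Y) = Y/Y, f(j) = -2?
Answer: 51/22 ≈ 2.3182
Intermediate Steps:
w(Y) = 1
B(K, R) = -8/K (B(K, R) = -8/(0 + K) = -8/K)
t(x, c) = -1/44 (t(x, c) = 1/(-36 - 8/1) = 1/(-36 - 8*1) = 1/(-36 - 8) = 1/(-44) = -1/44)
t(2, f(-1))*(6*(-17)) = -3*(-17)/22 = -1/44*(-102) = 51/22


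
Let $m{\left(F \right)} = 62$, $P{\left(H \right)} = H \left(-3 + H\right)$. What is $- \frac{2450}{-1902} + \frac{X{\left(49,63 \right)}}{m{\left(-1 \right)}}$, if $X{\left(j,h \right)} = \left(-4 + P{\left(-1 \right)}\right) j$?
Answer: $\frac{1225}{951} \approx 1.2881$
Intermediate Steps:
$X{\left(j,h \right)} = 0$ ($X{\left(j,h \right)} = \left(-4 - \left(-3 - 1\right)\right) j = \left(-4 - -4\right) j = \left(-4 + 4\right) j = 0 j = 0$)
$- \frac{2450}{-1902} + \frac{X{\left(49,63 \right)}}{m{\left(-1 \right)}} = - \frac{2450}{-1902} + \frac{0}{62} = \left(-2450\right) \left(- \frac{1}{1902}\right) + 0 \cdot \frac{1}{62} = \frac{1225}{951} + 0 = \frac{1225}{951}$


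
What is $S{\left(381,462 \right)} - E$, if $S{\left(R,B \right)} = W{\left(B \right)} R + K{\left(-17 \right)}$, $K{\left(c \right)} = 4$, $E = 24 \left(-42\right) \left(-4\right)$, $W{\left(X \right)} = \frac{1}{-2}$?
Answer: $- \frac{8437}{2} \approx -4218.5$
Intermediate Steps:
$W{\left(X \right)} = - \frac{1}{2}$
$E = 4032$ ($E = \left(-1008\right) \left(-4\right) = 4032$)
$S{\left(R,B \right)} = 4 - \frac{R}{2}$ ($S{\left(R,B \right)} = - \frac{R}{2} + 4 = 4 - \frac{R}{2}$)
$S{\left(381,462 \right)} - E = \left(4 - \frac{381}{2}\right) - 4032 = - \frac{373}{2} - 4032 = - \frac{8437}{2}$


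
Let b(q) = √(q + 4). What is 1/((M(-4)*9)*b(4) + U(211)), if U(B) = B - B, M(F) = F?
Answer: -√2/144 ≈ -0.0098209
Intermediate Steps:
b(q) = √(4 + q)
U(B) = 0
1/((M(-4)*9)*b(4) + U(211)) = 1/((-4*9)*√(4 + 4) + 0) = 1/(-72*√2 + 0) = 1/(-72*√2) = -√2/144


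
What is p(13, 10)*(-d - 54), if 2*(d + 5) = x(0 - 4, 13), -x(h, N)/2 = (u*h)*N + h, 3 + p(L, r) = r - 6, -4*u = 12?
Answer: 103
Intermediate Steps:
u = -3 (u = -1/4*12 = -3)
p(L, r) = -9 + r (p(L, r) = -3 + (r - 6) = -3 + (-6 + r) = -9 + r)
x(h, N) = -2*h + 6*N*h (x(h, N) = -2*((-3*h)*N + h) = -2*(-3*N*h + h) = -2*(h - 3*N*h) = -2*h + 6*N*h)
d = -157 (d = -5 + (2*(0 - 4)*(-1 + 3*13))/2 = -5 + (2*(-4)*(-1 + 39))/2 = -5 + (2*(-4)*38)/2 = -5 + (1/2)*(-304) = -5 - 152 = -157)
p(13, 10)*(-d - 54) = (-9 + 10)*(-1*(-157) - 54) = 1*(157 - 54) = 1*103 = 103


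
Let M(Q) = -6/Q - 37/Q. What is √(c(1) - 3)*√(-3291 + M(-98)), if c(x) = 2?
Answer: -5*√25798/14 ≈ -57.363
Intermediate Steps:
M(Q) = -43/Q
√(c(1) - 3)*√(-3291 + M(-98)) = √(2 - 3)*√(-3291 - 43/(-98)) = √(-1)*√(-3291 - 43*(-1/98)) = I*√(-3291 + 43/98) = I*√(-322475/98) = I*(5*I*√25798/14) = -5*√25798/14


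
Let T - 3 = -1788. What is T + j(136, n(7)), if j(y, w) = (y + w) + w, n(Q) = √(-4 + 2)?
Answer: -1649 + 2*I*√2 ≈ -1649.0 + 2.8284*I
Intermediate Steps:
n(Q) = I*√2 (n(Q) = √(-2) = I*√2)
T = -1785 (T = 3 - 1788 = -1785)
j(y, w) = y + 2*w (j(y, w) = (w + y) + w = y + 2*w)
T + j(136, n(7)) = -1785 + (136 + 2*(I*√2)) = -1785 + (136 + 2*I*√2) = -1649 + 2*I*√2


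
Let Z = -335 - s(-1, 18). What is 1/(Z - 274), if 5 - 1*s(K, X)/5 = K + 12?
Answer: -1/579 ≈ -0.0017271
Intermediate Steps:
s(K, X) = -35 - 5*K (s(K, X) = 25 - 5*(K + 12) = 25 - 5*(12 + K) = 25 + (-60 - 5*K) = -35 - 5*K)
Z = -305 (Z = -335 - (-35 - 5*(-1)) = -335 - (-35 + 5) = -335 - 1*(-30) = -335 + 30 = -305)
1/(Z - 274) = 1/(-305 - 274) = 1/(-579) = -1/579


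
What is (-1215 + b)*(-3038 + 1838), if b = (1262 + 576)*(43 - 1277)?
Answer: 2723168400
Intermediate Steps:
b = -2268092 (b = 1838*(-1234) = -2268092)
(-1215 + b)*(-3038 + 1838) = (-1215 - 2268092)*(-3038 + 1838) = -2269307*(-1200) = 2723168400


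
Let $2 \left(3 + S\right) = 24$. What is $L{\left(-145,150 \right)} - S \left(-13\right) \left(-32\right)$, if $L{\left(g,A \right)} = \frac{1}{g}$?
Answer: $- \frac{542881}{145} \approx -3744.0$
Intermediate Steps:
$S = 9$ ($S = -3 + \frac{1}{2} \cdot 24 = -3 + 12 = 9$)
$L{\left(-145,150 \right)} - S \left(-13\right) \left(-32\right) = \frac{1}{-145} - 9 \left(-13\right) \left(-32\right) = - \frac{1}{145} - \left(-117\right) \left(-32\right) = - \frac{1}{145} - 3744 = - \frac{542881}{145}$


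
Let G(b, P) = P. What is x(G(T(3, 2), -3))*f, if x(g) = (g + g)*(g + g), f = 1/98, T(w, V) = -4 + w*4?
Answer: 18/49 ≈ 0.36735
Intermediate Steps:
T(w, V) = -4 + 4*w
f = 1/98 ≈ 0.010204
x(g) = 4*g² (x(g) = (2*g)*(2*g) = 4*g²)
x(G(T(3, 2), -3))*f = (4*(-3)²)*(1/98) = (4*9)*(1/98) = 36*(1/98) = 18/49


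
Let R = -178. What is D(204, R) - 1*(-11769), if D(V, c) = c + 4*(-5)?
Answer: 11571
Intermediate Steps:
D(V, c) = -20 + c (D(V, c) = c - 20 = -20 + c)
D(204, R) - 1*(-11769) = (-20 - 178) - 1*(-11769) = -198 + 11769 = 11571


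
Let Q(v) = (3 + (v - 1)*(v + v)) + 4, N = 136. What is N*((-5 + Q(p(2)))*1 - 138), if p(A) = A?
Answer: -17952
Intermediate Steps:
Q(v) = 7 + 2*v*(-1 + v) (Q(v) = (3 + (-1 + v)*(2*v)) + 4 = (3 + 2*v*(-1 + v)) + 4 = 7 + 2*v*(-1 + v))
N*((-5 + Q(p(2)))*1 - 138) = 136*((-5 + (7 - 2*2 + 2*2²))*1 - 138) = 136*((-5 + (7 - 4 + 2*4))*1 - 138) = 136*((-5 + (7 - 4 + 8))*1 - 138) = 136*((-5 + 11)*1 - 138) = 136*(6*1 - 138) = 136*(6 - 138) = 136*(-132) = -17952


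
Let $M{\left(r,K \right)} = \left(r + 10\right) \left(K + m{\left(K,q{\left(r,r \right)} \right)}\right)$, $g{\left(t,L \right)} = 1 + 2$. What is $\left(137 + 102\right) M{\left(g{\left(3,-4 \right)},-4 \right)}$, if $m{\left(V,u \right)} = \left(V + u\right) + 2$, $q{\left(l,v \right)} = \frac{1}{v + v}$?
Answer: $- \frac{108745}{6} \approx -18124.0$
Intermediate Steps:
$g{\left(t,L \right)} = 3$
$q{\left(l,v \right)} = \frac{1}{2 v}$
$m{\left(V,u \right)} = 2 + V + u$
$M{\left(r,K \right)} = \left(10 + r\right) \left(2 + \frac{1}{2 r} + 2 K\right)$ ($M{\left(r,K \right)} = \left(r + 10\right) \left(K + \left(2 + K + \frac{1}{2 r}\right)\right) = \left(10 + r\right) \left(2 + \frac{1}{2 r} + 2 K\right)$)
$\left(137 + 102\right) M{\left(g{\left(3,-4 \right)},-4 \right)} = \left(137 + 102\right) \left(\frac{41}{2} + 2 \cdot 3 + \frac{5}{3} + 20 \left(-4\right) + 2 \left(-4\right) 3\right) = 239 \left(\frac{41}{2} + 6 + 5 \cdot \frac{1}{3} - 80 - 24\right) = 239 \left(\frac{41}{2} + 6 + \frac{5}{3} - 80 - 24\right) = 239 \left(- \frac{455}{6}\right) = - \frac{108745}{6}$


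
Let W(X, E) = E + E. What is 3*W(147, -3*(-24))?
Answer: 432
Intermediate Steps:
W(X, E) = 2*E
3*W(147, -3*(-24)) = 3*(2*(-3*(-24))) = 3*(2*72) = 3*144 = 432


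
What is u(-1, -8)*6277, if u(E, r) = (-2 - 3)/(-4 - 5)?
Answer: 31385/9 ≈ 3487.2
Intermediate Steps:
u(E, r) = 5/9 (u(E, r) = -5/(-9) = -5*(-1/9) = 5/9)
u(-1, -8)*6277 = (5/9)*6277 = 31385/9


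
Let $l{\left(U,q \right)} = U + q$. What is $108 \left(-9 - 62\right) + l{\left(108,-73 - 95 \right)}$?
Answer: $-7728$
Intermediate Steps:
$108 \left(-9 - 62\right) + l{\left(108,-73 - 95 \right)} = 108 \left(-9 - 62\right) + \left(108 - 168\right) = 108 \left(-71\right) + \left(108 - 168\right) = -7668 - 60 = -7728$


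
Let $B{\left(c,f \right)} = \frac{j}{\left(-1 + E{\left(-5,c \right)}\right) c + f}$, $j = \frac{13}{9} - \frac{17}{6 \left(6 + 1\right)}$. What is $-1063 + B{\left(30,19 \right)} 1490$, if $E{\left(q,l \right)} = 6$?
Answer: $- \frac{11220166}{10647} \approx -1053.8$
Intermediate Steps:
$j = \frac{131}{126}$ ($j = 13 \cdot \frac{1}{9} - \frac{17}{6 \cdot 7} = \frac{13}{9} - \frac{17}{42} = \frac{131}{126} \approx 1.0397$)
$B{\left(c,f \right)} = \frac{131}{126 \left(f + 5 c\right)}$ ($B{\left(c,f \right)} = \frac{131}{126 \left(\left(-1 + 6\right) c + f\right)} = \frac{131}{126 \left(5 c + f\right)} = \frac{131}{126 \left(f + 5 c\right)}$)
$-1063 + B{\left(30,19 \right)} 1490 = -1063 + \frac{131}{126 \left(19 + 5 \cdot 30\right)} 1490 = -1063 + \frac{131}{126 \left(19 + 150\right)} 1490 = -1063 + \frac{131}{126 \cdot 169} \cdot 1490 = -1063 + \frac{131}{126} \cdot \frac{1}{169} \cdot 1490 = -1063 + \frac{131}{21294} \cdot 1490 = -1063 + \frac{97595}{10647} = - \frac{11220166}{10647}$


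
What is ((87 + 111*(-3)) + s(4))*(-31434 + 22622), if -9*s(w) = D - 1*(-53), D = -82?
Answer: 19254220/9 ≈ 2.1394e+6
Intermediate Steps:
s(w) = 29/9 (s(w) = -(-82 - 1*(-53))/9 = -(-82 + 53)/9 = -⅑*(-29) = 29/9)
((87 + 111*(-3)) + s(4))*(-31434 + 22622) = ((87 + 111*(-3)) + 29/9)*(-31434 + 22622) = ((87 - 333) + 29/9)*(-8812) = (-246 + 29/9)*(-8812) = -2185/9*(-8812) = 19254220/9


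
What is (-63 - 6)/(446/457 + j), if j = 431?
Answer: -31533/197413 ≈ -0.15973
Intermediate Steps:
(-63 - 6)/(446/457 + j) = (-63 - 6)/(446/457 + 431) = -69/(446*(1/457) + 431) = -69/(446/457 + 431) = -69/197413/457 = -69*457/197413 = -31533/197413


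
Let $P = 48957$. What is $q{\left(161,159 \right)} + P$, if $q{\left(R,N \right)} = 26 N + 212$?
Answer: $53303$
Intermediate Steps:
$q{\left(R,N \right)} = 212 + 26 N$
$q{\left(161,159 \right)} + P = \left(212 + 26 \cdot 159\right) + 48957 = \left(212 + 4134\right) + 48957 = 4346 + 48957 = 53303$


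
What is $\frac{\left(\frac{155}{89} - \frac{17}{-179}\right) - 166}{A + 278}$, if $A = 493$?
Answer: $- \frac{2615288}{12282801} \approx -0.21292$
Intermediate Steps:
$\frac{\left(\frac{155}{89} - \frac{17}{-179}\right) - 166}{A + 278} = \frac{\left(\frac{155}{89} - \frac{17}{-179}\right) - 166}{493 + 278} = \frac{\left(155 \cdot \frac{1}{89} - - \frac{17}{179}\right) - 166}{771} = \left(\left(\frac{155}{89} + \frac{17}{179}\right) - 166\right) \frac{1}{771} = \left(\frac{29258}{15931} - 166\right) \frac{1}{771} = \left(- \frac{2615288}{15931}\right) \frac{1}{771} = - \frac{2615288}{12282801}$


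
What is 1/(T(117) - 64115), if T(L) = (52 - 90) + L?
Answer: -1/64036 ≈ -1.5616e-5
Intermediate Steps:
T(L) = -38 + L
1/(T(117) - 64115) = 1/((-38 + 117) - 64115) = 1/(79 - 64115) = 1/(-64036) = -1/64036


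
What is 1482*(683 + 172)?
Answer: 1267110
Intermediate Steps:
1482*(683 + 172) = 1482*855 = 1267110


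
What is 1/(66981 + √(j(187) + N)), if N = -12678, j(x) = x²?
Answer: 66981/4486432070 - √22291/4486432070 ≈ 1.4896e-5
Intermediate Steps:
1/(66981 + √(j(187) + N)) = 1/(66981 + √(187² - 12678)) = 1/(66981 + √(34969 - 12678)) = 1/(66981 + √22291)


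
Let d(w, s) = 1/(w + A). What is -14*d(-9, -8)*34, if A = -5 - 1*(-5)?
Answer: 476/9 ≈ 52.889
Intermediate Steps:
A = 0 (A = -5 + 5 = 0)
d(w, s) = 1/w (d(w, s) = 1/(w + 0) = 1/w)
-14*d(-9, -8)*34 = -14/(-9)*34 = -14*(-1/9)*34 = (14/9)*34 = 476/9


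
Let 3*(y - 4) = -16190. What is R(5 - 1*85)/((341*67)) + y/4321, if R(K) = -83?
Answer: -370694695/296165661 ≈ -1.2516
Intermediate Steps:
y = -16178/3 (y = 4 + (1/3)*(-16190) = 4 - 16190/3 = -16178/3 ≈ -5392.7)
R(5 - 1*85)/((341*67)) + y/4321 = -83/(341*67) - 16178/3/4321 = -83/22847 - 16178/3*1/4321 = -83*1/22847 - 16178/12963 = -83/22847 - 16178/12963 = -370694695/296165661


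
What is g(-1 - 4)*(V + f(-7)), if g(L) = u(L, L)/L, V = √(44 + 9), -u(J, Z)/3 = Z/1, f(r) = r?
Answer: 21 - 3*√53 ≈ -0.84033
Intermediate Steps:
u(J, Z) = -3*Z (u(J, Z) = -3*Z/1 = -3*Z)
V = √53 ≈ 7.2801
g(L) = -3 (g(L) = (-3*L)/L = -3)
g(-1 - 4)*(V + f(-7)) = -3*(√53 - 7) = -3*(-7 + √53) = 21 - 3*√53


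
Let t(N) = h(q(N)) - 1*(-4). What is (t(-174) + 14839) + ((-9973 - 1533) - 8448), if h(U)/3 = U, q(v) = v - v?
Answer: -5111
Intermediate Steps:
q(v) = 0
h(U) = 3*U
t(N) = 4 (t(N) = 3*0 - 1*(-4) = 0 + 4 = 4)
(t(-174) + 14839) + ((-9973 - 1533) - 8448) = (4 + 14839) + ((-9973 - 1533) - 8448) = 14843 + (-11506 - 8448) = 14843 - 19954 = -5111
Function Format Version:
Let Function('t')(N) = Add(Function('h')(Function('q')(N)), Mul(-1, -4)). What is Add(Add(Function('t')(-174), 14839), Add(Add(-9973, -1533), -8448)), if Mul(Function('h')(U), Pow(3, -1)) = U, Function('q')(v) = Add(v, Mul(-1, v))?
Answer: -5111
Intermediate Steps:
Function('q')(v) = 0
Function('h')(U) = Mul(3, U)
Function('t')(N) = 4 (Function('t')(N) = Add(Mul(3, 0), Mul(-1, -4)) = Add(0, 4) = 4)
Add(Add(Function('t')(-174), 14839), Add(Add(-9973, -1533), -8448)) = Add(Add(4, 14839), Add(Add(-9973, -1533), -8448)) = Add(14843, Add(-11506, -8448)) = Add(14843, -19954) = -5111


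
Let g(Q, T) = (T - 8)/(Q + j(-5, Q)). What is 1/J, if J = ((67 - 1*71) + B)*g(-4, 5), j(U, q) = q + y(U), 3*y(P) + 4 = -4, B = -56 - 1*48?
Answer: -8/243 ≈ -0.032922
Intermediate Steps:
B = -104 (B = -56 - 48 = -104)
y(P) = -8/3 (y(P) = -4/3 + (⅓)*(-4) = -4/3 - 4/3 = -8/3)
j(U, q) = -8/3 + q (j(U, q) = q - 8/3 = -8/3 + q)
g(Q, T) = (-8 + T)/(-8/3 + 2*Q) (g(Q, T) = (T - 8)/(Q + (-8/3 + Q)) = (-8 + T)/(-8/3 + 2*Q))
J = -243/8 (J = ((67 - 1*71) - 104)*(3*(-8 + 5)/(2*(-4 + 3*(-4)))) = ((67 - 71) - 104)*((3/2)*(-3)/(-4 - 12)) = (-4 - 104)*((3/2)*(-3)/(-16)) = -162*(-1)*(-3)/16 = -108*9/32 = -243/8 ≈ -30.375)
1/J = 1/(-243/8) = -8/243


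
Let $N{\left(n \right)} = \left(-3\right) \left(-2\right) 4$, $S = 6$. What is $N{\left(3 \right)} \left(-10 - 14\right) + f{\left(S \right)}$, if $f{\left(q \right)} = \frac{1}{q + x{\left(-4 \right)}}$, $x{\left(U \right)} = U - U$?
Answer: $- \frac{3455}{6} \approx -575.83$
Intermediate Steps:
$x{\left(U \right)} = 0$
$N{\left(n \right)} = 24$ ($N{\left(n \right)} = 6 \cdot 4 = 24$)
$f{\left(q \right)} = \frac{1}{q}$ ($f{\left(q \right)} = \frac{1}{q + 0} = \frac{1}{q}$)
$N{\left(3 \right)} \left(-10 - 14\right) + f{\left(S \right)} = 24 \left(-10 - 14\right) + \frac{1}{6} = 24 \left(-24\right) + \frac{1}{6} = -576 + \frac{1}{6} = - \frac{3455}{6}$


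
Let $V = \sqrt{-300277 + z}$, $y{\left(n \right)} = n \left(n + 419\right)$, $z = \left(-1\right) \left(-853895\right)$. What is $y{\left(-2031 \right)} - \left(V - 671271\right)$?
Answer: $3945243 - \sqrt{553618} \approx 3.9445 \cdot 10^{6}$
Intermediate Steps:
$z = 853895$
$y{\left(n \right)} = n \left(419 + n\right)$
$V = \sqrt{553618}$ ($V = \sqrt{-300277 + 853895} = \sqrt{553618} \approx 744.05$)
$y{\left(-2031 \right)} - \left(V - 671271\right) = - 2031 \left(419 - 2031\right) - \left(\sqrt{553618} - 671271\right) = \left(-2031\right) \left(-1612\right) - \left(-671271 + \sqrt{553618}\right) = 3273972 + \left(671271 - \sqrt{553618}\right) = 3945243 - \sqrt{553618}$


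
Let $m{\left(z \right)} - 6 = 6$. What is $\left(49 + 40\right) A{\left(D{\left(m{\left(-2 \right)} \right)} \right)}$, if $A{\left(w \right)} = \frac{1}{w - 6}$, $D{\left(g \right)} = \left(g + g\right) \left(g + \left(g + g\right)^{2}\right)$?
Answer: $\frac{89}{14106} \approx 0.0063094$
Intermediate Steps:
$m{\left(z \right)} = 12$ ($m{\left(z \right)} = 6 + 6 = 12$)
$D{\left(g \right)} = 2 g \left(g + 4 g^{2}\right)$ ($D{\left(g \right)} = 2 g \left(g + \left(2 g\right)^{2}\right) = 2 g \left(g + 4 g^{2}\right)$)
$A{\left(w \right)} = \frac{1}{-6 + w}$
$\left(49 + 40\right) A{\left(D{\left(m{\left(-2 \right)} \right)} \right)} = \frac{49 + 40}{-6 + 12^{2} \left(2 + 8 \cdot 12\right)} = \frac{89}{-6 + 144 \left(2 + 96\right)} = \frac{89}{-6 + 144 \cdot 98} = \frac{89}{-6 + 14112} = \frac{89}{14106}$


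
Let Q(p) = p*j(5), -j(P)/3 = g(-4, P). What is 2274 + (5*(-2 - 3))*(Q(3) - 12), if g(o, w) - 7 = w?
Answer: 5274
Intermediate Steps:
g(o, w) = 7 + w
j(P) = -21 - 3*P (j(P) = -3*(7 + P) = -21 - 3*P)
Q(p) = -36*p (Q(p) = p*(-21 - 3*5) = p*(-21 - 15) = p*(-36) = -36*p)
2274 + (5*(-2 - 3))*(Q(3) - 12) = 2274 + (5*(-2 - 3))*(-36*3 - 12) = 2274 + (5*(-5))*(-108 - 12) = 2274 - 25*(-120) = 2274 + 3000 = 5274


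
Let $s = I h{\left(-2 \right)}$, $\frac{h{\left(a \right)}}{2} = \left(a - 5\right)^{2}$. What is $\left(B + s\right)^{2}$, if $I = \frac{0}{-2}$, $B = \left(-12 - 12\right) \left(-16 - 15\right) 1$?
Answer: $553536$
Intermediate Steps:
$h{\left(a \right)} = 2 \left(-5 + a\right)^{2}$ ($h{\left(a \right)} = 2 \left(a - 5\right)^{2} = 2 \left(-5 + a\right)^{2}$)
$B = 744$ ($B = \left(-24\right) \left(-31\right) 1 = 744 \cdot 1 = 744$)
$I = 0$ ($I = 0 \left(- \frac{1}{2}\right) = 0$)
$s = 0$ ($s = 0 \cdot 2 \left(-5 - 2\right)^{2} = 0 \cdot 2 \left(-7\right)^{2} = 0 \cdot 2 \cdot 49 = 0 \cdot 98 = 0$)
$\left(B + s\right)^{2} = \left(744 + 0\right)^{2} = 744^{2} = 553536$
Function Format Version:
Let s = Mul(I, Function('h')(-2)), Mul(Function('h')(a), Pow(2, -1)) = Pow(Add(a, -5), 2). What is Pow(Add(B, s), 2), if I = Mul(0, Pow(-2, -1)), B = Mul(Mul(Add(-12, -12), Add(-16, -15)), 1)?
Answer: 553536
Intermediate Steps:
Function('h')(a) = Mul(2, Pow(Add(-5, a), 2)) (Function('h')(a) = Mul(2, Pow(Add(a, -5), 2)) = Mul(2, Pow(Add(-5, a), 2)))
B = 744 (B = Mul(Mul(-24, -31), 1) = Mul(744, 1) = 744)
I = 0 (I = Mul(0, Rational(-1, 2)) = 0)
s = 0 (s = Mul(0, Mul(2, Pow(Add(-5, -2), 2))) = Mul(0, Mul(2, Pow(-7, 2))) = Mul(0, Mul(2, 49)) = Mul(0, 98) = 0)
Pow(Add(B, s), 2) = Pow(Add(744, 0), 2) = Pow(744, 2) = 553536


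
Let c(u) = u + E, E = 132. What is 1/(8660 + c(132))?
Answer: 1/8924 ≈ 0.00011206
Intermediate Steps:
c(u) = 132 + u (c(u) = u + 132 = 132 + u)
1/(8660 + c(132)) = 1/(8660 + (132 + 132)) = 1/(8660 + 264) = 1/8924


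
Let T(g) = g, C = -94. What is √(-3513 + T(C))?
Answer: I*√3607 ≈ 60.058*I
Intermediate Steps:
√(-3513 + T(C)) = √(-3513 - 94) = √(-3607) = I*√3607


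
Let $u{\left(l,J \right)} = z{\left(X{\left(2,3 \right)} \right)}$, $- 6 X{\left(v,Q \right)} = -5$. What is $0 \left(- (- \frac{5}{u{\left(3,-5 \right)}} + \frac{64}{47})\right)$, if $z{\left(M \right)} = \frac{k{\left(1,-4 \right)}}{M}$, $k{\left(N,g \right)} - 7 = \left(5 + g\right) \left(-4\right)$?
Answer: $0$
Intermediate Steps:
$X{\left(v,Q \right)} = \frac{5}{6}$ ($X{\left(v,Q \right)} = \left(- \frac{1}{6}\right) \left(-5\right) = \frac{5}{6}$)
$k{\left(N,g \right)} = -13 - 4 g$ ($k{\left(N,g \right)} = 7 + \left(5 + g\right) \left(-4\right) = 7 - \left(20 + 4 g\right) = -13 - 4 g$)
$z{\left(M \right)} = \frac{3}{M}$ ($z{\left(M \right)} = \frac{-13 - -16}{M} = \frac{-13 + 16}{M} = \frac{3}{M}$)
$u{\left(l,J \right)} = \frac{18}{5}$ ($u{\left(l,J \right)} = \frac{3}{\frac{5}{6}} = 3 \cdot \frac{6}{5} = \frac{18}{5}$)
$0 \left(- (- \frac{5}{u{\left(3,-5 \right)}} + \frac{64}{47})\right) = 0 \left(- (- \frac{5}{\frac{18}{5}} + \frac{64}{47})\right) = 0 \left(- (\left(-5\right) \frac{5}{18} + 64 \cdot \frac{1}{47})\right) = 0 \left(- (- \frac{25}{18} + \frac{64}{47})\right) = 0 \left(\left(-1\right) \left(- \frac{23}{846}\right)\right) = 0 \cdot \frac{23}{846} = 0$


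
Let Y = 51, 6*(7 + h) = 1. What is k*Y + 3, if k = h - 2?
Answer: -895/2 ≈ -447.50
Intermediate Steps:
h = -41/6 (h = -7 + (1/6)*1 = -7 + 1/6 = -41/6 ≈ -6.8333)
k = -53/6 (k = -41/6 - 2 = -53/6 ≈ -8.8333)
k*Y + 3 = -53/6*51 + 3 = -901/2 + 3 = -895/2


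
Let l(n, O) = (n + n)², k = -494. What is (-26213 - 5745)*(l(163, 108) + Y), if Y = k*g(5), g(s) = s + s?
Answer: -3238495888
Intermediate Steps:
g(s) = 2*s
l(n, O) = 4*n² (l(n, O) = (2*n)² = 4*n²)
Y = -4940 (Y = -988*5 = -494*10 = -4940)
(-26213 - 5745)*(l(163, 108) + Y) = (-26213 - 5745)*(4*163² - 4940) = -31958*(4*26569 - 4940) = -31958*(106276 - 4940) = -31958*101336 = -3238495888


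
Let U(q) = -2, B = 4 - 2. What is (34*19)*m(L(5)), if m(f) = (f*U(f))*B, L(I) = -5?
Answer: 12920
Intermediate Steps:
B = 2
m(f) = -4*f (m(f) = (f*(-2))*2 = -2*f*2 = -4*f)
(34*19)*m(L(5)) = (34*19)*(-4*(-5)) = 646*20 = 12920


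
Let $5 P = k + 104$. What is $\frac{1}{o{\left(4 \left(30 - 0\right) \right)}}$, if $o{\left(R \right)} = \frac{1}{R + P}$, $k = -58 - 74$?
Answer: $\frac{572}{5} \approx 114.4$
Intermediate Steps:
$k = -132$ ($k = -58 - 74 = -132$)
$P = - \frac{28}{5}$ ($P = \frac{-132 + 104}{5} = \frac{1}{5} \left(-28\right) = - \frac{28}{5} \approx -5.6$)
$o{\left(R \right)} = \frac{1}{- \frac{28}{5} + R}$ ($o{\left(R \right)} = \frac{1}{R - \frac{28}{5}} = \frac{1}{- \frac{28}{5} + R}$)
$\frac{1}{o{\left(4 \left(30 - 0\right) \right)}} = \frac{1}{5 \frac{1}{-28 + 5 \cdot 4 \left(30 - 0\right)}} = \frac{1}{5 \frac{1}{-28 + 5 \cdot 4 \left(30 + 0\right)}} = \frac{1}{5 \frac{1}{-28 + 5 \cdot 4 \cdot 30}} = \frac{1}{5 \frac{1}{-28 + 5 \cdot 120}} = \frac{1}{5 \frac{1}{-28 + 600}} = \frac{1}{5 \cdot \frac{1}{572}} = \frac{1}{\frac{5}{572}} = \frac{572}{5}$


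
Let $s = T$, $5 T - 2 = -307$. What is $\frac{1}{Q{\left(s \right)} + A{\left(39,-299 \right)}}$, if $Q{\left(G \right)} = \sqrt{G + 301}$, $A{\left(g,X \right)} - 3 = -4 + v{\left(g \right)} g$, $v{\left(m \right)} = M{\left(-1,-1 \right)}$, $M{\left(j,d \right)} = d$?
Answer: $- \frac{1}{34} - \frac{\sqrt{15}}{340} \approx -0.040803$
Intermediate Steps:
$v{\left(m \right)} = -1$
$T = -61$ ($T = \frac{2}{5} + \frac{1}{5} \left(-307\right) = \frac{2}{5} - \frac{307}{5} = -61$)
$A{\left(g,X \right)} = -1 - g$ ($A{\left(g,X \right)} = 3 - \left(4 + g\right) = -1 - g$)
$s = -61$
$Q{\left(G \right)} = \sqrt{301 + G}$
$\frac{1}{Q{\left(s \right)} + A{\left(39,-299 \right)}} = \frac{1}{\sqrt{301 - 61} - 40} = \frac{1}{\sqrt{240} - 40} = \frac{1}{4 \sqrt{15} - 40} = \frac{1}{-40 + 4 \sqrt{15}}$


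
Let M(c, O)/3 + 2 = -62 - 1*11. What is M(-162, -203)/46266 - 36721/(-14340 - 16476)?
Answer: 282000031/237622176 ≈ 1.1868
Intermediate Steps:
M(c, O) = -225 (M(c, O) = -6 + 3*(-62 - 1*11) = -6 + 3*(-62 - 11) = -6 + 3*(-73) = -6 - 219 = -225)
M(-162, -203)/46266 - 36721/(-14340 - 16476) = -225/46266 - 36721/(-14340 - 16476) = -225*1/46266 - 36721/(-30816) = -75/15422 - 36721*(-1/30816) = -75/15422 + 36721/30816 = 282000031/237622176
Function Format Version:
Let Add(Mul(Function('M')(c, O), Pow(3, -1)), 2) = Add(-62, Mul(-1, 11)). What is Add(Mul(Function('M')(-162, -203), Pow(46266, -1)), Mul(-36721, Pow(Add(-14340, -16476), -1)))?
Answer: Rational(282000031, 237622176) ≈ 1.1868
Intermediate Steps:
Function('M')(c, O) = -225 (Function('M')(c, O) = Add(-6, Mul(3, Add(-62, Mul(-1, 11)))) = Add(-6, Mul(3, Add(-62, -11))) = Add(-6, Mul(3, -73)) = Add(-6, -219) = -225)
Add(Mul(Function('M')(-162, -203), Pow(46266, -1)), Mul(-36721, Pow(Add(-14340, -16476), -1))) = Add(Mul(-225, Pow(46266, -1)), Mul(-36721, Pow(Add(-14340, -16476), -1))) = Add(Mul(-225, Rational(1, 46266)), Mul(-36721, Pow(-30816, -1))) = Add(Rational(-75, 15422), Mul(-36721, Rational(-1, 30816))) = Add(Rational(-75, 15422), Rational(36721, 30816)) = Rational(282000031, 237622176)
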